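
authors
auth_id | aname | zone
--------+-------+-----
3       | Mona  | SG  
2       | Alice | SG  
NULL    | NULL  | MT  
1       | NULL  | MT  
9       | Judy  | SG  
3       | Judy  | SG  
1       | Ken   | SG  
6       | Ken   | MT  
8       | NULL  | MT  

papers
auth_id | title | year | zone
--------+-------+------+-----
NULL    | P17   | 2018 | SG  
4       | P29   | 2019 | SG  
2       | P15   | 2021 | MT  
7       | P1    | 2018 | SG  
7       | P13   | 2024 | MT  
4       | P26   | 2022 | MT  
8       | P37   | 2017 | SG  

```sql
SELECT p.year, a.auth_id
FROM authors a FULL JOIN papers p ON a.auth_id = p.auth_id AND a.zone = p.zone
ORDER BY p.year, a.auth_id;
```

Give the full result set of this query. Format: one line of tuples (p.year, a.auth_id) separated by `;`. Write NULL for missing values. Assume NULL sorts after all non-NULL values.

FULL OUTER JOIN keeps every row from both sides; unmatched rows get NULL for the other side's columns.
Matching on a.auth_id = p.auth_id AND a.zone = p.zone. A NULL in a compared column never satisfies the condition.
Matched pairs: 0; unmatched a rows kept: 9; unmatched p rows kept: 7.

(2017, NULL); (2018, NULL); (2018, NULL); (2019, NULL); (2021, NULL); (2022, NULL); (2024, NULL); (NULL, 1); (NULL, 1); (NULL, 2); (NULL, 3); (NULL, 3); (NULL, 6); (NULL, 8); (NULL, 9); (NULL, NULL)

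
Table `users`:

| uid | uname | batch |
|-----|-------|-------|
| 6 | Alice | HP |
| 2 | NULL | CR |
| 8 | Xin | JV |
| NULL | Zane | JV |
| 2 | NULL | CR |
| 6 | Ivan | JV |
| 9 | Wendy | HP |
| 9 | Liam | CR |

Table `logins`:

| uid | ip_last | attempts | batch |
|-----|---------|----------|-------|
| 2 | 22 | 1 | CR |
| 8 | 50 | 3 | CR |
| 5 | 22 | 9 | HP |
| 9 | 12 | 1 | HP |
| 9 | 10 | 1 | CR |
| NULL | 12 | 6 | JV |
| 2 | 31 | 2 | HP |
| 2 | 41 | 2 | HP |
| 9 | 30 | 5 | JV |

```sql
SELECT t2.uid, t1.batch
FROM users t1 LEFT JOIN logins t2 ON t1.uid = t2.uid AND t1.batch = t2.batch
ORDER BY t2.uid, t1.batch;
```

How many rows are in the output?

LEFT JOIN keeps every row from `users`; unmatched rows get NULL for `logins`'s columns.
Matching on t1.uid = t2.uid AND t1.batch = t2.batch. A NULL in a compared column never satisfies the condition.
Matched pairs: 4; unmatched t1 rows kept: 4.
Total: 4 matched + 4 padded = 8 rows.

8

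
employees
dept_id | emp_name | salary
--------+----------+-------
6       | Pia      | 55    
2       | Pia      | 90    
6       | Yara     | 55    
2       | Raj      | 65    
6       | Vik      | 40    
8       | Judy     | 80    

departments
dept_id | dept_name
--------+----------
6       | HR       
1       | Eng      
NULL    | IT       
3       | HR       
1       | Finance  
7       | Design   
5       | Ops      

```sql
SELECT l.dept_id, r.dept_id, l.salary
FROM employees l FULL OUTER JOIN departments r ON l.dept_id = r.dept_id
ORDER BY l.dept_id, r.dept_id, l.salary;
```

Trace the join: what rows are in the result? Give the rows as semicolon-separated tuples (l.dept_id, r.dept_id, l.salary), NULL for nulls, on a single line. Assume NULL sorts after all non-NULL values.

FULL OUTER JOIN keeps every row from both sides; unmatched rows get NULL for the other side's columns.
Matching on l.dept_id = r.dept_id. A NULL in a compared column never satisfies the condition.
- l row (dept_id=6): matches 1 r row(s) → 1 output row(s).
- l row (dept_id=2): no match → kept, r columns NULL.
- l row (dept_id=6): matches 1 r row(s) → 1 output row(s).
- l row (dept_id=2): no match → kept, r columns NULL.
- l row (dept_id=6): matches 1 r row(s) → 1 output row(s).
- l row (dept_id=8): no match → kept, r columns NULL.
- 6 row(s) from r found no l partner → padded with NULL.

(2, NULL, 65); (2, NULL, 90); (6, 6, 40); (6, 6, 55); (6, 6, 55); (8, NULL, 80); (NULL, 1, NULL); (NULL, 1, NULL); (NULL, 3, NULL); (NULL, 5, NULL); (NULL, 7, NULL); (NULL, NULL, NULL)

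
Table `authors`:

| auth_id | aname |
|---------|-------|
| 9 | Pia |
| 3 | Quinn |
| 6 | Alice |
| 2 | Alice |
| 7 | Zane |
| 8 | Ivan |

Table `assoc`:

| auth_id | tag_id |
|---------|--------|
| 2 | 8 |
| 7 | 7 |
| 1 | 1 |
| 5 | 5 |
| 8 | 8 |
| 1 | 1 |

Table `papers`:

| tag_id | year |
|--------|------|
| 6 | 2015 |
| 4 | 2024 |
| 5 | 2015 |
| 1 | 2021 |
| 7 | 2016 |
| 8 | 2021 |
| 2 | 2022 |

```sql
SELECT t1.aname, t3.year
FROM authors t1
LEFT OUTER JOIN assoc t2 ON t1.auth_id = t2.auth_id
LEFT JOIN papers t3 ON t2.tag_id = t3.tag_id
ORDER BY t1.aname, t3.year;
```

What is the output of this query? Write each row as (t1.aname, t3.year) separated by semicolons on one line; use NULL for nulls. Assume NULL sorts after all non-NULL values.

(Alice, 2021); (Alice, NULL); (Ivan, 2021); (Pia, NULL); (Quinn, NULL); (Zane, 2016)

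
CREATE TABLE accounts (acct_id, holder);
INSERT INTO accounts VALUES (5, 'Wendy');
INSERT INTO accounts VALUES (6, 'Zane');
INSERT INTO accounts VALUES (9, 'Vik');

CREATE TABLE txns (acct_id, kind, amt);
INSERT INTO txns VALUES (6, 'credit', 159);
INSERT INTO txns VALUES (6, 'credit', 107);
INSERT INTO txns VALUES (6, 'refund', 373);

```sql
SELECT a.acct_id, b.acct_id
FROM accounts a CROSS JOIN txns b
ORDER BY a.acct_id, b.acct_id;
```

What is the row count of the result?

9

CROSS JOIN pairs every row of `accounts` with every row of `txns`: 3 × 3 = 9 rows.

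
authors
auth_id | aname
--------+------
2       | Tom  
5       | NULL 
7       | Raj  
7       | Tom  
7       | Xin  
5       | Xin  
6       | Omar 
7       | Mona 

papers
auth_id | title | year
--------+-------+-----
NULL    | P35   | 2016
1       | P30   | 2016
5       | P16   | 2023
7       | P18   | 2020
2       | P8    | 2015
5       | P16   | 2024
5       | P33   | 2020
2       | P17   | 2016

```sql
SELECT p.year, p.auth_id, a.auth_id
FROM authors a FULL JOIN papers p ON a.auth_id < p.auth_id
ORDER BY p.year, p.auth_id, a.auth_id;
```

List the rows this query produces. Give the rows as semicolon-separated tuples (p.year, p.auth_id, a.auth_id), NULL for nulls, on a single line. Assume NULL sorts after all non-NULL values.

FULL OUTER JOIN keeps every row from both sides; unmatched rows get NULL for the other side's columns.
Matching on a.auth_id < p.auth_id. A NULL in a compared column never satisfies the condition.
- a row (auth_id=2): matches 4 p row(s) → 4 output row(s).
- a row (auth_id=5): matches 1 p row(s) → 1 output row(s).
- a row (auth_id=7): no match → kept, p columns NULL.
- a row (auth_id=7): no match → kept, p columns NULL.
- a row (auth_id=7): no match → kept, p columns NULL.
- a row (auth_id=5): matches 1 p row(s) → 1 output row(s).
- a row (auth_id=6): matches 1 p row(s) → 1 output row(s).
- a row (auth_id=7): no match → kept, p columns NULL.
- 4 p row(s) had no a match → kept, a columns NULL.

(2015, 2, NULL); (2016, 1, NULL); (2016, 2, NULL); (2016, NULL, NULL); (2020, 5, 2); (2020, 7, 2); (2020, 7, 5); (2020, 7, 5); (2020, 7, 6); (2023, 5, 2); (2024, 5, 2); (NULL, NULL, 7); (NULL, NULL, 7); (NULL, NULL, 7); (NULL, NULL, 7)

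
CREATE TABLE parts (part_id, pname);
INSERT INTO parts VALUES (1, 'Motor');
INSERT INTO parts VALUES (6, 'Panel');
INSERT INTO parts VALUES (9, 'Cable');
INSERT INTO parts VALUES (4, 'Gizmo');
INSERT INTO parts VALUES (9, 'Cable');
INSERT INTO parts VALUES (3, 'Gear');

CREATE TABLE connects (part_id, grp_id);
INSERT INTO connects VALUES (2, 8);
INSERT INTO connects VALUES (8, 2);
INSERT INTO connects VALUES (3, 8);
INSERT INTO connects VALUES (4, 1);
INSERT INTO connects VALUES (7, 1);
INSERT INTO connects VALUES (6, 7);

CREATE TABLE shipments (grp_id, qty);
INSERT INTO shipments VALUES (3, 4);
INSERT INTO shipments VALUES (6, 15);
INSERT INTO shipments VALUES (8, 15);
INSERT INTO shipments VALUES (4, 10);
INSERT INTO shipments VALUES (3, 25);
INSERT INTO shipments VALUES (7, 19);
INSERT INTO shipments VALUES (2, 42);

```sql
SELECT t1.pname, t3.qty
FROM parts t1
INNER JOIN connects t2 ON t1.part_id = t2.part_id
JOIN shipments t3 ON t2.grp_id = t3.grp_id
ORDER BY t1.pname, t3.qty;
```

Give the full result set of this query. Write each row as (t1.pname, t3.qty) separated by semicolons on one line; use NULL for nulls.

(Gear, 15); (Panel, 19)

Evaluate left to right. First `parts t1 INNER JOIN connects t2` on part_id: 3 row(s).
Then INNER JOIN `shipments t3` on grp_id: keep only rows whose t2.grp_id appears in t3.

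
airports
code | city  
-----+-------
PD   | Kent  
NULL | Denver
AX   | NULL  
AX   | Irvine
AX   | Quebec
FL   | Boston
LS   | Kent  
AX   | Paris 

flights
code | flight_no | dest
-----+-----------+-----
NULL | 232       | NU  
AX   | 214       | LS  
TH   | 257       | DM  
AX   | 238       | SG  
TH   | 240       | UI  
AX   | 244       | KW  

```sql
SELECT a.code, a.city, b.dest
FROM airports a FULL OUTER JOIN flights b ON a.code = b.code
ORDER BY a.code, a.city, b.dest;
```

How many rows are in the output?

19

FULL OUTER JOIN keeps every row from both sides; unmatched rows get NULL for the other side's columns.
Matching on a.code = b.code. A NULL in a compared column never satisfies the condition.
Matched pairs: 12; unmatched a rows kept: 4; unmatched b rows kept: 3.
Total: 12 matched + 7 padded = 19 rows.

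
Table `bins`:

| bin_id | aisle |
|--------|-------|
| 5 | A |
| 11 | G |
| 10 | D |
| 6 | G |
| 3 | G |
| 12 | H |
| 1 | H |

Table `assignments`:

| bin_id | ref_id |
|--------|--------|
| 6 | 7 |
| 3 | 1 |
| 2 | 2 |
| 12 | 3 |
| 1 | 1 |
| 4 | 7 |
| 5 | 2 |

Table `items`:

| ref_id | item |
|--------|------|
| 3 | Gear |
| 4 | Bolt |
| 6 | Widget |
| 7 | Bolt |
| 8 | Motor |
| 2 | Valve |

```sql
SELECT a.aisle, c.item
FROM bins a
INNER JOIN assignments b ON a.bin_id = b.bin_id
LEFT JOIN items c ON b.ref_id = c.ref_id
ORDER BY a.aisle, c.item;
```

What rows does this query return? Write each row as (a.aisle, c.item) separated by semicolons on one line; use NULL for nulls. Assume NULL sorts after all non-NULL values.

(A, Valve); (G, Bolt); (G, NULL); (H, Gear); (H, NULL)

Joins associate left-to-right: bins INNER JOIN assignments on bin_id gives 5 intermediate row(s).
Then LEFT JOIN `items c` on ref_id: each of those 5 rows is kept; rows whose b.ref_id has no match in c get NULL for c's columns.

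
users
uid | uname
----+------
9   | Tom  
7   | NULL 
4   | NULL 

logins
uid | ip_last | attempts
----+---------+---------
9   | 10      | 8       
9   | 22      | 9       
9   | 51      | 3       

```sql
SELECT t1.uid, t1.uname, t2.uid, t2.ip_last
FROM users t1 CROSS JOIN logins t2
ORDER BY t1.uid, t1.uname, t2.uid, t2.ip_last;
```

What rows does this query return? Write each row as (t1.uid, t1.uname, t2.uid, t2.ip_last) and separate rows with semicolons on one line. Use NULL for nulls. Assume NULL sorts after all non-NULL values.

CROSS JOIN pairs every row of `users` with every row of `logins`: 3 × 3 = 9 rows.
After projecting and ordering:
t1.uid | t1.uname | t2.uid | t2.ip_last
4 | NULL | 9 | 10
4 | NULL | 9 | 22
4 | NULL | 9 | 51
7 | NULL | 9 | 10
7 | NULL | 9 | 22
7 | NULL | 9 | 51
9 | Tom | 9 | 10
9 | Tom | 9 | 22
9 | Tom | 9 | 51

(4, NULL, 9, 10); (4, NULL, 9, 22); (4, NULL, 9, 51); (7, NULL, 9, 10); (7, NULL, 9, 22); (7, NULL, 9, 51); (9, Tom, 9, 10); (9, Tom, 9, 22); (9, Tom, 9, 51)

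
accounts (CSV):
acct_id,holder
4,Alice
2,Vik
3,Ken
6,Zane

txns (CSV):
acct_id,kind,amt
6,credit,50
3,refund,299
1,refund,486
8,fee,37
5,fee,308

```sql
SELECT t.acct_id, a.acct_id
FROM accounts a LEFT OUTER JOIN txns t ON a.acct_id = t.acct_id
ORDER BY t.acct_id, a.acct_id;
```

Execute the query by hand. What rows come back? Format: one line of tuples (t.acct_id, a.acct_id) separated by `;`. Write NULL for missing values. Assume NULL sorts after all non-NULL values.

(3, 3); (6, 6); (NULL, 2); (NULL, 4)

LEFT JOIN keeps every row from `accounts`; unmatched rows get NULL for `txns`'s columns.
Matching on a.acct_id = t.acct_id.
- acct_id=4: no t row matches, row kept with t columns NULL.
- acct_id=2: no t row matches, row kept with t columns NULL.
- acct_id=3: 1 matching t row(s), so 1 row(s) emitted.
- acct_id=6: 1 matching t row(s), so 1 row(s) emitted.
After projecting and ordering:
t.acct_id | a.acct_id
3 | 3
6 | 6
NULL | 2
NULL | 4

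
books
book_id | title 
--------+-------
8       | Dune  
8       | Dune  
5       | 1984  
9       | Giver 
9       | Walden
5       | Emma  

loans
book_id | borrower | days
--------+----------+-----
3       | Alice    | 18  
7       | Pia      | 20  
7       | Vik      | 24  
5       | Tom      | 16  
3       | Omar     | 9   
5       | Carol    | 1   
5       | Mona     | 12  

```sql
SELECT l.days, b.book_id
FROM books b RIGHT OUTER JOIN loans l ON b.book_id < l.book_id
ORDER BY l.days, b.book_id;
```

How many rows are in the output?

9

RIGHT JOIN keeps every row from `loans`; unmatched rows get NULL for `books`'s columns.
Matching on b.book_id < l.book_id.
- b row (book_id=8): no match.
- b row (book_id=8): no match.
- b row (book_id=5): matches 2 l row(s) → 2 output row(s).
- b row (book_id=9): no match.
- b row (book_id=9): no match.
- b row (book_id=5): matches 2 l row(s) → 2 output row(s).
- 5 l row(s) had no b match → kept, b columns NULL.
Total: 4 matched + 5 padded = 9 rows.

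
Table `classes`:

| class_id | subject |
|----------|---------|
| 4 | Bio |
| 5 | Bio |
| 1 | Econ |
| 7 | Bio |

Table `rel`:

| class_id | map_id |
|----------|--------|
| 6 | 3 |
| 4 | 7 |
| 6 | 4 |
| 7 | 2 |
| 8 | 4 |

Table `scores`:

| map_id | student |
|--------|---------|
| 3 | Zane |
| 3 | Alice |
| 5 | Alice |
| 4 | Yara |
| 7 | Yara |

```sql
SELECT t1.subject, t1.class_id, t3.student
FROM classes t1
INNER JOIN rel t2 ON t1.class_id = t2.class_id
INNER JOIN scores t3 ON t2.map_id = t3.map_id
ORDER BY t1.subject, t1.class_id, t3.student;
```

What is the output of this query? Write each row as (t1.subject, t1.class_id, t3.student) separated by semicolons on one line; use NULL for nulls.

Evaluate left to right. First `classes t1 INNER JOIN rel t2` on class_id: 2 row(s).
Then INNER JOIN `scores t3` on map_id: keep only rows whose t2.map_id appears in t3.

(Bio, 4, Yara)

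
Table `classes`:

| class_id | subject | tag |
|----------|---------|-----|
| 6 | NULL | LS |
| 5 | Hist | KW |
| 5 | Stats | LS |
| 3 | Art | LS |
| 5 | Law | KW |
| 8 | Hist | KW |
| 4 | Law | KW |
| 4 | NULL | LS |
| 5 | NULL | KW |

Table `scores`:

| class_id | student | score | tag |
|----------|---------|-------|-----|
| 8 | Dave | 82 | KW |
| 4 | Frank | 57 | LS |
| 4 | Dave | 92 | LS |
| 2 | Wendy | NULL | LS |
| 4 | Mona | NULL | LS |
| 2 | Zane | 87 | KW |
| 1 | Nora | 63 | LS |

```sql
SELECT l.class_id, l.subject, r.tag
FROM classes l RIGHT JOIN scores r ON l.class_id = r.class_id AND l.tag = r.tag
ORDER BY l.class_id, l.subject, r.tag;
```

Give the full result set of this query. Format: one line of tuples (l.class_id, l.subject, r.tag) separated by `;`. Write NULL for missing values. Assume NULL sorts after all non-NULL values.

RIGHT JOIN keeps every row from `scores`; unmatched rows get NULL for `classes`'s columns.
Matching on l.class_id = r.class_id AND l.tag = r.tag.
Matched pairs: 4; unmatched r rows kept: 3.

(4, NULL, LS); (4, NULL, LS); (4, NULL, LS); (8, Hist, KW); (NULL, NULL, KW); (NULL, NULL, LS); (NULL, NULL, LS)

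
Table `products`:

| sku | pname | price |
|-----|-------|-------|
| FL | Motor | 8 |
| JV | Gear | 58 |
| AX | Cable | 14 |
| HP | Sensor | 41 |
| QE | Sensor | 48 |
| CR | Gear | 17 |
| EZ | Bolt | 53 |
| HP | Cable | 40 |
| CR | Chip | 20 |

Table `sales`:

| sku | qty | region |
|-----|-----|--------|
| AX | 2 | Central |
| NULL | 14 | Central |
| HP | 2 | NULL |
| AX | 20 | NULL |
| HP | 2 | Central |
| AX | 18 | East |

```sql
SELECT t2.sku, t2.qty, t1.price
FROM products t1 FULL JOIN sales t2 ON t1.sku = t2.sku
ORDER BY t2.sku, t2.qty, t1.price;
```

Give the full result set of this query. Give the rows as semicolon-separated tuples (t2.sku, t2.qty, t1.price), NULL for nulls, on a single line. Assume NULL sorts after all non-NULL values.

FULL OUTER JOIN keeps every row from both sides; unmatched rows get NULL for the other side's columns.
Matching on t1.sku = t2.sku. A NULL in a compared column never satisfies the condition.
- t1 (sku=FL) has no partner → padded with NULL.
- t1 (sku=JV) has no partner → padded with NULL.
- t1 (sku=AX) pairs with 3 row(s) of t2.
- t1 (sku=HP) pairs with 2 row(s) of t2.
- t1 (sku=QE) has no partner → padded with NULL.
- t1 (sku=CR) has no partner → padded with NULL.
- t1 (sku=EZ) has no partner → padded with NULL.
- t1 (sku=HP) pairs with 2 row(s) of t2.
- t1 (sku=CR) has no partner → padded with NULL.
- 1 row(s) from t2 found no t1 partner → padded with NULL.

(AX, 2, 14); (AX, 18, 14); (AX, 20, 14); (HP, 2, 40); (HP, 2, 40); (HP, 2, 41); (HP, 2, 41); (NULL, 14, NULL); (NULL, NULL, 8); (NULL, NULL, 17); (NULL, NULL, 20); (NULL, NULL, 48); (NULL, NULL, 53); (NULL, NULL, 58)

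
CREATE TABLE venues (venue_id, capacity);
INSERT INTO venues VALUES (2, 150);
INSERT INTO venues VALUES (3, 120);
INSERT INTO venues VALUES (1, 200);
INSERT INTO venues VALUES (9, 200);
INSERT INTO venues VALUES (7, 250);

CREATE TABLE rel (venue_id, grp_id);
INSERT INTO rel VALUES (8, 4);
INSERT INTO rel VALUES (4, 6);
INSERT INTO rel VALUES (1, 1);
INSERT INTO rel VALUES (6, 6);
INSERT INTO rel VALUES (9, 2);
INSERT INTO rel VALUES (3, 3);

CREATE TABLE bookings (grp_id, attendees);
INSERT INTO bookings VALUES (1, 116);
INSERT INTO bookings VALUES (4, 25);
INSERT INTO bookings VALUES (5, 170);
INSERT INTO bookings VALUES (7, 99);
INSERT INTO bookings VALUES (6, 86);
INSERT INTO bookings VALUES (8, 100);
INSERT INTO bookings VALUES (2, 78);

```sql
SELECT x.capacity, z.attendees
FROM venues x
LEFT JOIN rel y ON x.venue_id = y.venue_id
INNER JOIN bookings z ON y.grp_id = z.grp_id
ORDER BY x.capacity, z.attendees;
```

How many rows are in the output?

2

Step 1 — x LEFT JOIN y on venue_id → 5 row(s).
Then INNER JOIN `bookings z` on grp_id: keep only rows whose y.grp_id appears in z.
Result: 2 row(s).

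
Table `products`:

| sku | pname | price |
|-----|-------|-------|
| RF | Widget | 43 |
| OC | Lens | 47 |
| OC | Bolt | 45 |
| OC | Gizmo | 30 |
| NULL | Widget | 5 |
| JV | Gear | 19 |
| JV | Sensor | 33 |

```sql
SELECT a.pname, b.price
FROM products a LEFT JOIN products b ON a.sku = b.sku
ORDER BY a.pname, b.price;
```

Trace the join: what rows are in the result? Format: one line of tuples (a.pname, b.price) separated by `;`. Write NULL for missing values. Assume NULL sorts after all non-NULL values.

LEFT JOIN keeps every row from `products a`; unmatched rows get NULL for `products b`'s columns.
Matching on a.sku = b.sku. A NULL in a compared column never satisfies the condition.
Matched pairs: 14; unmatched a rows kept: 1.

(Bolt, 30); (Bolt, 45); (Bolt, 47); (Gear, 19); (Gear, 33); (Gizmo, 30); (Gizmo, 45); (Gizmo, 47); (Lens, 30); (Lens, 45); (Lens, 47); (Sensor, 19); (Sensor, 33); (Widget, 43); (Widget, NULL)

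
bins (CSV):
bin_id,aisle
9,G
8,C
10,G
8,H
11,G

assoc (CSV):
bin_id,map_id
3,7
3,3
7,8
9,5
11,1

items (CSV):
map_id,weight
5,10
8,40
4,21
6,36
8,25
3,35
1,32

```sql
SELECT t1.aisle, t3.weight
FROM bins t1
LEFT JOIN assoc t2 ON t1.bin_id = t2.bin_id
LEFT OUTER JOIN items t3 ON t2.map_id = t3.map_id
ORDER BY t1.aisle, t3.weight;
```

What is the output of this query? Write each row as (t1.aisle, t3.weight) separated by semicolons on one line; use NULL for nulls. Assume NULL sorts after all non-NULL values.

Step 1 — t1 LEFT JOIN t2 on bin_id → 5 row(s).
Then LEFT JOIN `items t3` on map_id: each of those 5 rows is kept; rows whose t2.map_id has no match in t3 get NULL for t3's columns.

(C, NULL); (G, 10); (G, 32); (G, NULL); (H, NULL)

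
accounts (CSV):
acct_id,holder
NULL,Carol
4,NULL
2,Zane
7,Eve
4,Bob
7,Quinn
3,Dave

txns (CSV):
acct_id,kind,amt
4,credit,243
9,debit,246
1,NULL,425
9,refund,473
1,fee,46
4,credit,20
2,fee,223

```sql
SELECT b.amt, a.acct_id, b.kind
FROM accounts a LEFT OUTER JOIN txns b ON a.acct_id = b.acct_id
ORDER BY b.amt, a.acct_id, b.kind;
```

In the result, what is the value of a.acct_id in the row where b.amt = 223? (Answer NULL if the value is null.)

LEFT JOIN keeps every row from `accounts`; unmatched rows get NULL for `txns`'s columns.
Matching on a.acct_id = b.acct_id. A NULL in a compared column never satisfies the condition.
Matched pairs: 5; unmatched a rows kept: 4.

2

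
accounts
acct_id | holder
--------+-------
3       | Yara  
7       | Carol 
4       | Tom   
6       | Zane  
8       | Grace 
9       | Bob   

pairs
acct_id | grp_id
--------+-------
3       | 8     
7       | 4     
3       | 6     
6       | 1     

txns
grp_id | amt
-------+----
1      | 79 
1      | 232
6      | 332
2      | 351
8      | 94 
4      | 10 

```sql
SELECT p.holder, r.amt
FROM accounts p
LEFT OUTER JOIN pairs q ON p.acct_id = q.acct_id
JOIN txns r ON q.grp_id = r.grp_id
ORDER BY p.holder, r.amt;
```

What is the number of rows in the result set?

Evaluate left to right. First `accounts p LEFT JOIN pairs q` on acct_id: 7 row(s).
Then INNER JOIN `txns r` on grp_id: keep only rows whose q.grp_id appears in r.
Result: 5 row(s).

5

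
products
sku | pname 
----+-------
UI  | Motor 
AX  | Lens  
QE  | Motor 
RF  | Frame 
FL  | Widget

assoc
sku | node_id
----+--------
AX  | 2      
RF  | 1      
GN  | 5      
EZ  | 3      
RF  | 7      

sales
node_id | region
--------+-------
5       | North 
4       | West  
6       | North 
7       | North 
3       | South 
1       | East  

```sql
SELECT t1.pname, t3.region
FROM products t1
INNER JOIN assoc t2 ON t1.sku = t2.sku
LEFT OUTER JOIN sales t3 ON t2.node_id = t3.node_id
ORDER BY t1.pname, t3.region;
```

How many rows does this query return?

Joins associate left-to-right: products INNER JOIN assoc on sku gives 3 intermediate row(s).
Then LEFT JOIN `sales t3` on node_id: each of those 3 rows is kept; rows whose t2.node_id has no match in t3 get NULL for t3's columns.
Result: 3 row(s).

3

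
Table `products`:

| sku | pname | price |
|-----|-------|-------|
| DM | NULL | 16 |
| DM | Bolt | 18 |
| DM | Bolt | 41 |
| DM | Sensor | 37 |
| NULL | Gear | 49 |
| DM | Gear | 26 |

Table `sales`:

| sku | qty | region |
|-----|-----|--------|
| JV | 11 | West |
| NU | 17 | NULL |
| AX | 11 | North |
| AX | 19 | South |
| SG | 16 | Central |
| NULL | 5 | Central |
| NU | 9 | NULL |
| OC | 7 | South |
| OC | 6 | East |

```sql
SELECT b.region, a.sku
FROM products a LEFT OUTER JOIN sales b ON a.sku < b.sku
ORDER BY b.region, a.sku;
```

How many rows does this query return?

31

LEFT JOIN keeps every row from `products`; unmatched rows get NULL for `sales`'s columns.
Matching on a.sku < b.sku. A NULL in a compared column never satisfies the condition.
Matched pairs: 30; unmatched a rows kept: 1.
Total: 30 matched + 1 padded = 31 rows.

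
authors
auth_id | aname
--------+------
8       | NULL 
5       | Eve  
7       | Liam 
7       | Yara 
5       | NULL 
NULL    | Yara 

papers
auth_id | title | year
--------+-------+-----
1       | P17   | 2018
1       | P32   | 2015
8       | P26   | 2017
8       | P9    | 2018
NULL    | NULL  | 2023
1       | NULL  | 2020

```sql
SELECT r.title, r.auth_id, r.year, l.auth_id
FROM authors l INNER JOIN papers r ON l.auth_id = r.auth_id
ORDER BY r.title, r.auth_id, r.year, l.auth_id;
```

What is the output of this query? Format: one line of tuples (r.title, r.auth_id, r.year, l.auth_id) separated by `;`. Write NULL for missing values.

(P26, 8, 2017, 8); (P9, 8, 2018, 8)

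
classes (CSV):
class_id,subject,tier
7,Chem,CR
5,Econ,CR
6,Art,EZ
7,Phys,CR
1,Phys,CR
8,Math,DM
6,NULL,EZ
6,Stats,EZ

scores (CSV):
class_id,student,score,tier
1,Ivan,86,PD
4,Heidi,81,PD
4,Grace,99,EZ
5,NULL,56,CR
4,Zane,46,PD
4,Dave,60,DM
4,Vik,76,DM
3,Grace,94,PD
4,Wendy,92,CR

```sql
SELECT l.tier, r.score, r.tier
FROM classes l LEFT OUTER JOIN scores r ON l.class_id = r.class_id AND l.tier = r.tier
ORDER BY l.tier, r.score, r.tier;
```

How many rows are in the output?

LEFT JOIN keeps every row from `classes`; unmatched rows get NULL for `scores`'s columns.
Matching on l.class_id = r.class_id AND l.tier = r.tier.
- class_id=7, tier=CR: no r row matches, row kept with r columns NULL.
- class_id=5, tier=CR: 1 matching r row(s), so 1 row(s) emitted.
- class_id=6, tier=EZ: no r row matches, row kept with r columns NULL.
- class_id=7, tier=CR: no r row matches, row kept with r columns NULL.
- class_id=1, tier=CR: no r row matches, row kept with r columns NULL.
- class_id=8, tier=DM: no r row matches, row kept with r columns NULL.
- class_id=6, tier=EZ: no r row matches, row kept with r columns NULL.
- class_id=6, tier=EZ: no r row matches, row kept with r columns NULL.
Total: 1 matched + 7 padded = 8 rows.

8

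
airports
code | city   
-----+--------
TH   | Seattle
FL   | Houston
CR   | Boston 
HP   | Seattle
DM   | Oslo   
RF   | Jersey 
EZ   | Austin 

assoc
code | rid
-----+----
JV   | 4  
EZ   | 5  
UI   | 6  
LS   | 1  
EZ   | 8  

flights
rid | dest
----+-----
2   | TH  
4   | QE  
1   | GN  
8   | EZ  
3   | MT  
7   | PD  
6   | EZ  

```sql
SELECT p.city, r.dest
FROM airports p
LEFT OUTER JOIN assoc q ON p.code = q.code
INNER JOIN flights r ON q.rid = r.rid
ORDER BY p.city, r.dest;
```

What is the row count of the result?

1

Evaluate left to right. First `airports p LEFT JOIN assoc q` on code: 8 row(s).
Then INNER JOIN `flights r` on rid: keep only rows whose q.rid appears in r.
Result: 1 row(s).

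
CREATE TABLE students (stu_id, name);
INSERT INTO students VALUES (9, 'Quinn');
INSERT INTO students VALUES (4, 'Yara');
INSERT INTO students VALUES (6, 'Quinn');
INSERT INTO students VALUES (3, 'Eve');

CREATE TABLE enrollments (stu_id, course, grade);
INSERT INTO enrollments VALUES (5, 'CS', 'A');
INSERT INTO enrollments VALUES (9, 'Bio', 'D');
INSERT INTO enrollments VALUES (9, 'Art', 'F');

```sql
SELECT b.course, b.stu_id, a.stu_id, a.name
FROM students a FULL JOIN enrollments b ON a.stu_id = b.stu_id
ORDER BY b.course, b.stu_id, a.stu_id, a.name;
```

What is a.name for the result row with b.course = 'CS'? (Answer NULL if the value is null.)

FULL OUTER JOIN keeps every row from both sides; unmatched rows get NULL for the other side's columns.
Matching on a.stu_id = b.stu_id.
Matched pairs: 2; unmatched a rows kept: 3; unmatched b rows kept: 1.

NULL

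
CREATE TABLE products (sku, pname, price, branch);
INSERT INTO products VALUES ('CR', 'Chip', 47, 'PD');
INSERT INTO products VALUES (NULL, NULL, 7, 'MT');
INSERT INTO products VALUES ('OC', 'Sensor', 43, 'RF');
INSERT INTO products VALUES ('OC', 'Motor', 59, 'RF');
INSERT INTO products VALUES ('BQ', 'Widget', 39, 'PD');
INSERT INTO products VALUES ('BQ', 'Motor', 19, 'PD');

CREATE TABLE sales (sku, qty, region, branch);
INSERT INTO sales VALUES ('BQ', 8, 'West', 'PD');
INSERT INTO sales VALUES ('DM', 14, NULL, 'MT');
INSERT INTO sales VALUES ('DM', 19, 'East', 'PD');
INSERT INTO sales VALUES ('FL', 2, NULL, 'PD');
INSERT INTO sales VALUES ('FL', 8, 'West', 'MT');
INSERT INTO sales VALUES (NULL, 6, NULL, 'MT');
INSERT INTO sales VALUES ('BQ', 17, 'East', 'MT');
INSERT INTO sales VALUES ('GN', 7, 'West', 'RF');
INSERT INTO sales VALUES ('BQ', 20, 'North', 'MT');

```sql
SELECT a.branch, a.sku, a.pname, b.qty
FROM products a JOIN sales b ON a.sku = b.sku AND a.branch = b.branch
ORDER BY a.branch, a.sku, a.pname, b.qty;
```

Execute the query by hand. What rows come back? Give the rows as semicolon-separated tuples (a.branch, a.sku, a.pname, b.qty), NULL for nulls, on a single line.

(PD, BQ, Motor, 8); (PD, BQ, Widget, 8)

INNER JOIN keeps only pairs where the ON condition holds.
Matching on a.sku = b.sku AND a.branch = b.branch. A NULL in a compared column never satisfies the condition.
- a row (sku=CR, branch=PD): no match → dropped.
- a row (sku=NULL, branch=MT): no match → dropped.
- a row (sku=OC, branch=RF): no match → dropped.
- a row (sku=OC, branch=RF): no match → dropped.
- a row (sku=BQ, branch=PD): matches 1 b row(s) → 1 output row(s).
- a row (sku=BQ, branch=PD): matches 1 b row(s) → 1 output row(s).
After projecting and ordering:
a.branch | a.sku | a.pname | b.qty
PD | BQ | Motor | 8
PD | BQ | Widget | 8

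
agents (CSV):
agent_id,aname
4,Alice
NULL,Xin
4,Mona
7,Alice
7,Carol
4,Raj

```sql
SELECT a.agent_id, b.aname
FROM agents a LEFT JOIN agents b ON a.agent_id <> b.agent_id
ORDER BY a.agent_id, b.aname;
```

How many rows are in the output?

13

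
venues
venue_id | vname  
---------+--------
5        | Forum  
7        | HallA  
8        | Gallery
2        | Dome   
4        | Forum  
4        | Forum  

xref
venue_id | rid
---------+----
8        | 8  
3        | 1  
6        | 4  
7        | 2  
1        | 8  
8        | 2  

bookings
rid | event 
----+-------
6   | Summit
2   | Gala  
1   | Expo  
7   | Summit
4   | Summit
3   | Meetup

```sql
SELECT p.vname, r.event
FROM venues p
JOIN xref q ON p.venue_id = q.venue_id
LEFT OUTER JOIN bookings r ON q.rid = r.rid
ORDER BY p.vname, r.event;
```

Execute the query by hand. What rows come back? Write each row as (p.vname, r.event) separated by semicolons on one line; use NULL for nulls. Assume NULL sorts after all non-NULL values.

(Gallery, Gala); (Gallery, NULL); (HallA, Gala)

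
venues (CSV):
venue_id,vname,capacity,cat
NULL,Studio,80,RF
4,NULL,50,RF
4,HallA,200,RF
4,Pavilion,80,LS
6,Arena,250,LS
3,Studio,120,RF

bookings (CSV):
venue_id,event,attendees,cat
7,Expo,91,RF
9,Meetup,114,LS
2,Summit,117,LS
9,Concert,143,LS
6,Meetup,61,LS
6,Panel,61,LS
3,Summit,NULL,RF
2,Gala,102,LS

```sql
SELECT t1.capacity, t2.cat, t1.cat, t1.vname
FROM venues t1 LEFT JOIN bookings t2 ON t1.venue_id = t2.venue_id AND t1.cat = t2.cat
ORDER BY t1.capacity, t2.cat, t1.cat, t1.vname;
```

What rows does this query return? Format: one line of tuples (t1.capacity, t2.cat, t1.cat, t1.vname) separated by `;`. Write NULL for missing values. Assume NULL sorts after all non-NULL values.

(50, NULL, RF, NULL); (80, NULL, LS, Pavilion); (80, NULL, RF, Studio); (120, RF, RF, Studio); (200, NULL, RF, HallA); (250, LS, LS, Arena); (250, LS, LS, Arena)

LEFT JOIN keeps every row from `venues`; unmatched rows get NULL for `bookings`'s columns.
Matching on t1.venue_id = t2.venue_id AND t1.cat = t2.cat. A NULL in a compared column never satisfies the condition.
Matched pairs: 3; unmatched t1 rows kept: 4.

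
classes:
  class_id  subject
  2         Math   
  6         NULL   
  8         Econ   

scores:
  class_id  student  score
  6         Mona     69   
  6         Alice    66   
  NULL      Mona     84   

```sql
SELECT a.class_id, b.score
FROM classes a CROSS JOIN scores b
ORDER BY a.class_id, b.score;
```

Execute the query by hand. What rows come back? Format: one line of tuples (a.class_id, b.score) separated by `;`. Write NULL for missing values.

(2, 66); (2, 69); (2, 84); (6, 66); (6, 69); (6, 84); (8, 66); (8, 69); (8, 84)

CROSS JOIN pairs every row of `classes` with every row of `scores`: 3 × 3 = 9 rows.
After projecting and ordering:
a.class_id | b.score
2 | 66
2 | 69
2 | 84
6 | 66
6 | 69
6 | 84
8 | 66
8 | 69
8 | 84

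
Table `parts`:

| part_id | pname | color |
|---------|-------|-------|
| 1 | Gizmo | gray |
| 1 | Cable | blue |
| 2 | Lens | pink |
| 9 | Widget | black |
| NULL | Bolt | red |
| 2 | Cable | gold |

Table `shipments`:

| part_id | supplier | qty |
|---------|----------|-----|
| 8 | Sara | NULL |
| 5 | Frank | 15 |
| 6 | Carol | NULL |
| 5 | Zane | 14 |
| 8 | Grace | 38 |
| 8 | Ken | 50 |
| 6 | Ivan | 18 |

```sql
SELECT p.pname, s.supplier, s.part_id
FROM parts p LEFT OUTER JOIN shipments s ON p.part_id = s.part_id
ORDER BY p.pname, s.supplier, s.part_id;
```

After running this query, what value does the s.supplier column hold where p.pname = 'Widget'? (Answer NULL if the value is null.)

NULL

LEFT JOIN keeps every row from `parts`; unmatched rows get NULL for `shipments`'s columns.
Matching on p.part_id = s.part_id. A NULL in a compared column never satisfies the condition.
- p (part_id=1) has no partner → padded with NULL.
- p (part_id=1) has no partner → padded with NULL.
- p (part_id=2) has no partner → padded with NULL.
- p (part_id=9) has no partner → padded with NULL.
- p (part_id=NULL) has no partner → padded with NULL.
- p (part_id=2) has no partner → padded with NULL.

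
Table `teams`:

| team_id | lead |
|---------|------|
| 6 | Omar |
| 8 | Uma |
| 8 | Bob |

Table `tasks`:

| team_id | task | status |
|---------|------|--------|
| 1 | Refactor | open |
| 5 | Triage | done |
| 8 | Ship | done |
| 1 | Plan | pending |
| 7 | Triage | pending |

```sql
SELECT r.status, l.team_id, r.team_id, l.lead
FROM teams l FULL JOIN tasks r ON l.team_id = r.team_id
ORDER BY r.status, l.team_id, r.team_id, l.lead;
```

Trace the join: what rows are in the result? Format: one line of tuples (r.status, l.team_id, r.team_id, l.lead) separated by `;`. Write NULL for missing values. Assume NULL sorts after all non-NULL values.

(done, 8, 8, Bob); (done, 8, 8, Uma); (done, NULL, 5, NULL); (open, NULL, 1, NULL); (pending, NULL, 1, NULL); (pending, NULL, 7, NULL); (NULL, 6, NULL, Omar)

FULL OUTER JOIN keeps every row from both sides; unmatched rows get NULL for the other side's columns.
Matching on l.team_id = r.team_id.
- l row (team_id=6): no match → kept, r columns NULL.
- l row (team_id=8): matches 1 r row(s) → 1 output row(s).
- l row (team_id=8): matches 1 r row(s) → 1 output row(s).
- 4 r row(s) had no l match → kept, l columns NULL.
After projecting and ordering:
r.status | l.team_id | r.team_id | l.lead
done | 8 | 8 | Bob
done | 8 | 8 | Uma
done | NULL | 5 | NULL
open | NULL | 1 | NULL
pending | NULL | 1 | NULL
pending | NULL | 7 | NULL
NULL | 6 | NULL | Omar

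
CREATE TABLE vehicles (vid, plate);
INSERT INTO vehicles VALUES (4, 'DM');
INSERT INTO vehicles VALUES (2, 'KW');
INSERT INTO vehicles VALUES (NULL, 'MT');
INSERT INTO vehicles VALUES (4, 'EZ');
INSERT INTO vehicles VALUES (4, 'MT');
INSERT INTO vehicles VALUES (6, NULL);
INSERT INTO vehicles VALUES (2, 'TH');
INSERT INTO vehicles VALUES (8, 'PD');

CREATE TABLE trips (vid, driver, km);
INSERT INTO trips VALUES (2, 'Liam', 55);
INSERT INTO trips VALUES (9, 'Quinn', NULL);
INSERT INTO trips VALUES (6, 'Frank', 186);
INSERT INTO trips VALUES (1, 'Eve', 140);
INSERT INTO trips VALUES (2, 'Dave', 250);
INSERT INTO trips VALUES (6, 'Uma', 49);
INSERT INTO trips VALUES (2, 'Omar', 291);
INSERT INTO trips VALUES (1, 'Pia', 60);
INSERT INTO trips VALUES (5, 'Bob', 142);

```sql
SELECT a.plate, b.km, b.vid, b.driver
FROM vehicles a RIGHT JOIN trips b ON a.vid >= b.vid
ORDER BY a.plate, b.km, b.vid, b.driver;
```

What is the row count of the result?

RIGHT JOIN keeps every row from `trips`; unmatched rows get NULL for `vehicles`'s columns.
Matching on a.vid >= b.vid. A NULL in a compared column never satisfies the condition.
Matched pairs: 41; unmatched b rows kept: 1.
Total: 41 matched + 1 padded = 42 rows.

42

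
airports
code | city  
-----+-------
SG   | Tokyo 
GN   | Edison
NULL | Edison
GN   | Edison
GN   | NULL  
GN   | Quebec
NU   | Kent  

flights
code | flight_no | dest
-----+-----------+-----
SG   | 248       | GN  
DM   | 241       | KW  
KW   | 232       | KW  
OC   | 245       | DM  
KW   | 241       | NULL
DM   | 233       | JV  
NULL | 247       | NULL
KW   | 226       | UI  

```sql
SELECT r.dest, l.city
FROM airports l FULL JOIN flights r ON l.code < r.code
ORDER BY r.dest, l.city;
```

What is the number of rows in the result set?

27

FULL OUTER JOIN keeps every row from both sides; unmatched rows get NULL for the other side's columns.
Matching on l.code < r.code. A NULL in a compared column never satisfies the condition.
Matched pairs: 22; unmatched l rows kept: 2; unmatched r rows kept: 3.
Total: 22 matched + 5 padded = 27 rows.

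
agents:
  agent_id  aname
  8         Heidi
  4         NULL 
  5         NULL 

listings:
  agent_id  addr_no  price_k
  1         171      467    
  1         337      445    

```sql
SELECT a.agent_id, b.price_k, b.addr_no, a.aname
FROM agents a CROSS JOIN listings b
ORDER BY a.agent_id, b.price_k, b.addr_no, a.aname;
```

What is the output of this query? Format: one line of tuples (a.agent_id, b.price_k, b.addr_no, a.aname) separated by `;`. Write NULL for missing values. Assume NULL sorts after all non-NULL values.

CROSS JOIN pairs every row of `agents` with every row of `listings`: 3 × 2 = 6 rows.
After projecting and ordering:
a.agent_id | b.price_k | b.addr_no | a.aname
4 | 445 | 337 | NULL
4 | 467 | 171 | NULL
5 | 445 | 337 | NULL
5 | 467 | 171 | NULL
8 | 445 | 337 | Heidi
8 | 467 | 171 | Heidi

(4, 445, 337, NULL); (4, 467, 171, NULL); (5, 445, 337, NULL); (5, 467, 171, NULL); (8, 445, 337, Heidi); (8, 467, 171, Heidi)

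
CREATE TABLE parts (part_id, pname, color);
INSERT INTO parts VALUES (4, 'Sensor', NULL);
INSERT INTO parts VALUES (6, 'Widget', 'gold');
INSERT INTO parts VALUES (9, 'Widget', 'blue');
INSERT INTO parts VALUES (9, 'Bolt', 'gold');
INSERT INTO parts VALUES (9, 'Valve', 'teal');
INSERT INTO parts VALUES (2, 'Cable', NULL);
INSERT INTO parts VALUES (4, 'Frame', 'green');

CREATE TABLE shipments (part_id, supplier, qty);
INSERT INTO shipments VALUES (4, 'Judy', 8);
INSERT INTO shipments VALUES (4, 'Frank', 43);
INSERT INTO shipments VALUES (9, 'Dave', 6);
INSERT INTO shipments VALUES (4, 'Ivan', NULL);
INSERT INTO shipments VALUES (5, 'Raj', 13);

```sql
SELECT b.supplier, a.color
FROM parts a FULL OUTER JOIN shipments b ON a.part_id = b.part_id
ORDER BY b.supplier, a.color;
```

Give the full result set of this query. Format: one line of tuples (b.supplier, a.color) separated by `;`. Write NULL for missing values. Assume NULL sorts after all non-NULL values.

FULL OUTER JOIN keeps every row from both sides; unmatched rows get NULL for the other side's columns.
Matching on a.part_id = b.part_id.
Matched pairs: 9; unmatched a rows kept: 2; unmatched b rows kept: 1.

(Dave, blue); (Dave, gold); (Dave, teal); (Frank, green); (Frank, NULL); (Ivan, green); (Ivan, NULL); (Judy, green); (Judy, NULL); (Raj, NULL); (NULL, gold); (NULL, NULL)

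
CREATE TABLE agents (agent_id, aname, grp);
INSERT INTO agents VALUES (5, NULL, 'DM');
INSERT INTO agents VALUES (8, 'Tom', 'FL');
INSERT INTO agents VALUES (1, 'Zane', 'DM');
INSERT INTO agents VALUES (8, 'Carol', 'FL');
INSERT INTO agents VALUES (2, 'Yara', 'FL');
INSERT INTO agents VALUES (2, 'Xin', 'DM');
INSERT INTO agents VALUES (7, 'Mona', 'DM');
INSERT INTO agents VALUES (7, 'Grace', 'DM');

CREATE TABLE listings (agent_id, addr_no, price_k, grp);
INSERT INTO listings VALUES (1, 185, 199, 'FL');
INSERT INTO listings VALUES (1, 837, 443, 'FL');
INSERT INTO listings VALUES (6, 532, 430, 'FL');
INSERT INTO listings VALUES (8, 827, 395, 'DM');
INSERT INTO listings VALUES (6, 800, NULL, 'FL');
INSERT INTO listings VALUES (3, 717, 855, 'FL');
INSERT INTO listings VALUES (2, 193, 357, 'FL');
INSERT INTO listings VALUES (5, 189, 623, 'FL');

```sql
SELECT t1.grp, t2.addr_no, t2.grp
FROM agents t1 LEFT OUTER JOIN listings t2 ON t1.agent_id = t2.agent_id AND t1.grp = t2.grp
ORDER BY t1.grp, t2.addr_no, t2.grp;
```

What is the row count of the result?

8

LEFT JOIN keeps every row from `agents`; unmatched rows get NULL for `listings`'s columns.
Matching on t1.agent_id = t2.agent_id AND t1.grp = t2.grp.
Matched pairs: 1; unmatched t1 rows kept: 7.
Total: 1 matched + 7 padded = 8 rows.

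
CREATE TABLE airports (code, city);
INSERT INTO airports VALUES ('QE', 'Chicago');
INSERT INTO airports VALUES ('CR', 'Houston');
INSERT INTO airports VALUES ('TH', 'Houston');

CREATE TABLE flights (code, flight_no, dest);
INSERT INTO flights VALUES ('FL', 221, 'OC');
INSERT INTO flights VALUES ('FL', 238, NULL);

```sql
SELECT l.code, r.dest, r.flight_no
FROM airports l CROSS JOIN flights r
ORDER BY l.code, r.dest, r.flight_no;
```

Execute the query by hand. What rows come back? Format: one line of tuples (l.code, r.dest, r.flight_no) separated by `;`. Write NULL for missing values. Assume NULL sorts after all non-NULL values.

(CR, OC, 221); (CR, NULL, 238); (QE, OC, 221); (QE, NULL, 238); (TH, OC, 221); (TH, NULL, 238)

CROSS JOIN pairs every row of `airports` with every row of `flights`: 3 × 2 = 6 rows.
After projecting and ordering:
l.code | r.dest | r.flight_no
CR | OC | 221
CR | NULL | 238
QE | OC | 221
QE | NULL | 238
TH | OC | 221
TH | NULL | 238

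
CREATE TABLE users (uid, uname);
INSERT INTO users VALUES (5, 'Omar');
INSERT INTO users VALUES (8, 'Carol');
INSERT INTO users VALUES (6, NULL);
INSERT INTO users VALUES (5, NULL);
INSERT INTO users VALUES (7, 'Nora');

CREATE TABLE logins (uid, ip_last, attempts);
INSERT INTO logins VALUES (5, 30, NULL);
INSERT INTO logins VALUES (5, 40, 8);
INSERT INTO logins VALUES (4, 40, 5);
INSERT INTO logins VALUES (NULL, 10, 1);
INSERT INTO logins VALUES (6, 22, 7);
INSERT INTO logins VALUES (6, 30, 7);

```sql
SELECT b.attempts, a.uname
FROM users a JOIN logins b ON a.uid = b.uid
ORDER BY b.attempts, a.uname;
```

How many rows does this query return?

6

INNER JOIN keeps only pairs where the ON condition holds.
Matching on a.uid = b.uid. A NULL in a compared column never satisfies the condition.
Matched pairs: 6.
Total: 6 rows.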